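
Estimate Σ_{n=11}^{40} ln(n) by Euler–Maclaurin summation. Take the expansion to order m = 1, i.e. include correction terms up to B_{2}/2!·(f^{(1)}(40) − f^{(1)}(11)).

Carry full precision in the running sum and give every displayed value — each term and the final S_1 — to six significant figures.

S_1 ≈ 95.2162

Integral: ∫_11^40 ln(x) dx = 92.1783.
Endpoint term: (f(11) + f(40))/2 = (2.39790 + 3.68888)/2 = 3.04339.
Running total after boundary: 95.2217.
k=1: B_{2}/(2)! × [f^{(1)}(40) − f^{(1)}(11)] = 1/12 × (0.0250000 − 0.0909091) = -0.00549242.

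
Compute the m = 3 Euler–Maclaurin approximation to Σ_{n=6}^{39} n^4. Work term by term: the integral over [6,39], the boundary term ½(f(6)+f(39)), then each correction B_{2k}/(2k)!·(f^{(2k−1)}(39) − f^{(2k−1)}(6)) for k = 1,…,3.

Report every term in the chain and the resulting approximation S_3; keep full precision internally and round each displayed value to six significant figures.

∫_6^39 x^4 dx evaluates to 1.80433e+07.
Boundary: ½(f(6) + f(39)) = ½(1296.00 + 2.31344e+06) = 1.15737e+06.
Integral + boundary = 1.92007e+07.
Correction k=1: B_{2}/2! · (f^{(1)}(39) − f^{(1)}(6)) = 1/12 · (237276 − 864.000) = 19701.0.
Partial sum through k=1: 1.92204e+07.
Correction k=2: B_{4}/4! · (f^{(3)}(39) − f^{(3)}(6)) = −1/720 · (936.000 − 144.000) = -1.10000.
Partial sum through k=2: 1.92204e+07.
Correction k=3: B_{6}/6! · (f^{(5)}(39) − f^{(5)}(6)) = 1/30240 · (0.00000 − 0.00000) = 0.00000.

S_3 ≈ 1.92204e+07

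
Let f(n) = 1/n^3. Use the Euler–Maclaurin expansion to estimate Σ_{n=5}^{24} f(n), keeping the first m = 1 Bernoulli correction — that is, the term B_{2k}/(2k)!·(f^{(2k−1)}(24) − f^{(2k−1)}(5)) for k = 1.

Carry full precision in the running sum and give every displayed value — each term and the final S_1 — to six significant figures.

The integral term ∫_5^24 1/x^3 dx = 0.0191319.
½[f(5) + f(24)] = ½[0.00800000 + 7.23380e-05] = 0.00403617.
Running total after boundary: 0.0231681.
k=1: B_{2}/(2)! × [f^{(1)}(24) − f^{(1)}(5)] = 1/12 × (-9.04225e-06 − (-0.00480000)) = 0.000399246.

S_1 ≈ 0.0235674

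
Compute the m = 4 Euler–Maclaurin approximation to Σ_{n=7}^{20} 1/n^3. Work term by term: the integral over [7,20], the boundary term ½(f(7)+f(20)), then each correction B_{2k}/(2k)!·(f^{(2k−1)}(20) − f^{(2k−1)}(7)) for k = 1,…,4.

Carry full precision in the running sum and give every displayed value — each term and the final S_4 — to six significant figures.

The integral term ∫_7^20 1/x^3 dx = 0.00895408.
Boundary: ½(f(7) + f(20)) = ½(0.00291545 + 0.000125000) = 0.00152023.
So far: 0.0104743.
k=1: B_{2}/(2)! × [f^{(1)}(20) − f^{(1)}(7)] = 1/12 × (-1.87500e-05 − (-0.00124948)) = 0.000102561.
After k=1: 0.0105769.
k=2: B_{4}/(4)! × [f^{(3)}(20) − f^{(3)}(7)] = −1/720 × (-9.37500e-07 − (-0.000509992)) = -7.07020e-07.
After k=2: 0.0105762.
k=3: B_{6}/(6)! × [f^{(5)}(20) − f^{(5)}(7)] = 1/30240 × (-9.84375e-08 − (-0.000437136)) = 1.44523e-08.
After k=3: 0.0105762.
k=4: B_{8}/(8)! × [f^{(7)}(20) − f^{(7)}(7)] = −1/1209600 × (-1.77188e-08 − (-0.000642322)) = -5.31005e-10.

S_4 ≈ 0.0105762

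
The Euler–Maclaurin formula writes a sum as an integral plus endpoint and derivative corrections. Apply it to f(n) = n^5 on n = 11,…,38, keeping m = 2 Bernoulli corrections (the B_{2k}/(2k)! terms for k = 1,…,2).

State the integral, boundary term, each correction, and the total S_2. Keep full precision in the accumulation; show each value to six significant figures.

∫_11^38 x^5 dx evaluates to 5.01527e+08.
Endpoint term: (f(11) + f(38))/2 = (161051 + 7.92352e+07)/2 = 3.96981e+07.
So far: 5.41226e+08.
Correction k=1: B_{2}/2! · (f^{(1)}(38) − f^{(1)}(11)) = 1/12 · (1.04257e+07 − 73205.0) = 862706.
After k=1: 5.42088e+08.
Correction k=2: B_{4}/4! · (f^{(3)}(38) − f^{(3)}(11)) = −1/720 · (86640.0 − 7260.00) = -110.250.

S_2 ≈ 5.42088e+08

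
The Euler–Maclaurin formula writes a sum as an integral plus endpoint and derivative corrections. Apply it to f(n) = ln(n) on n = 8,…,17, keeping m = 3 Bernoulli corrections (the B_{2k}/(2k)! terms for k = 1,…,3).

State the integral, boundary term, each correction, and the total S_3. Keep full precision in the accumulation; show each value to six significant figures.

S_3 ≈ 24.9799

Integral: ∫_8^17 ln(x) dx = 22.5291.
Boundary: ½(f(8) + f(17)) = ½(2.07944 + 2.83321) = 2.45633.
So far: 24.9854.
Order-1 term: 1/12 · (0.0588235 − 0.125000) = -0.00551471.
After k=1: 24.9799.
Order-2 term: −1/720 · (0.000407083 − 0.00390625) = 4.85995e-06.
After k=2: 24.9799.
Order-3 term: 1/30240 · (1.69031e-05 − 0.000732422) = -2.36613e-08.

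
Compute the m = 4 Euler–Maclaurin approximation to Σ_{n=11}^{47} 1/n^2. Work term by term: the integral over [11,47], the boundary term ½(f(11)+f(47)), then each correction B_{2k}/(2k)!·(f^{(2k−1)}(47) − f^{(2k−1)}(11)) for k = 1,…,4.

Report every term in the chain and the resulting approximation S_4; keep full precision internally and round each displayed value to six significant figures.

S_4 ≈ 0.0741145

∫_11^47 1/x^2 dx evaluates to 0.0696325.
Boundary: ½(f(11) + f(47)) = ½(0.00826446 + 0.000452694) = 0.00435858.
Integral + boundary = 0.0739911.
k=1: B_{2}/(2)! × [f^{(1)}(47) − f^{(1)}(11)] = 1/12 × (-1.92636e-05 − (-0.00150263)) = 0.000123614.
Partial sum through k=1: 0.0741147.
k=2: B_{4}/(4)! × [f^{(3)}(47) − f^{(3)}(11)] = −1/720 × (-1.04646e-07 − (-0.000149021)) = -2.06828e-07.
Partial sum through k=2: 0.0741145.
k=3: B_{6}/(6)! × [f^{(5)}(47) − f^{(5)}(11)] = 1/30240 × (-1.42117e-09 − (-3.69474e-05)) = 1.22176e-09.
Partial sum through k=3: 0.0741145.
k=4: B_{8}/(8)! × [f^{(7)}(47) − f^{(7)}(11)] = −1/1209600 × (-3.60280e-11 − (-1.70996e-05)) = -1.41366e-11.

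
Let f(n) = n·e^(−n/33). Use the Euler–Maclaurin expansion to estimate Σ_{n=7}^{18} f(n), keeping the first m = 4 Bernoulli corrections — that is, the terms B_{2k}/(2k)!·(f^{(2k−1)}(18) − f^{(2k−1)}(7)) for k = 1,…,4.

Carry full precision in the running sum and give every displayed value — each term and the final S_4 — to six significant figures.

S_4 ≈ 100.290

Integral: ∫_7^18 x·e^(−x/33) dx = 92.2737.
Endpoint term: (f(7) + f(18))/2 = (5.66207 + 10.4324)/2 = 8.04724.
Integral + boundary = 100.321.
Correction k=1: B_{2}/2! · (f^{(1)}(18) − f^{(1)}(7)) = 1/12 · (0.263445 − 0.637289) = -0.0311537.
Partial sum through k=1: 100.290.
Correction k=2: B_{4}/4! · (f^{(3)}(18) − f^{(3)}(7)) = −1/720 · (0.00130634 − 0.00207073) = 1.06165e-06.
Partial sum through k=2: 100.290.
Correction k=3: B_{6}/6! · (f^{(5)}(18) − f^{(5)}(7)) = 1/30240 · (2.17701e-06 − 3.26561e-06) = -3.59988e-11.
Partial sum through k=3: 100.290.
Correction k=4: B_{8}/8! · (f^{(7)}(18) − f^{(7)}(7)) = −1/1209600 · (2.89664e-09 − 4.25135e-09) = 1.11997e-15.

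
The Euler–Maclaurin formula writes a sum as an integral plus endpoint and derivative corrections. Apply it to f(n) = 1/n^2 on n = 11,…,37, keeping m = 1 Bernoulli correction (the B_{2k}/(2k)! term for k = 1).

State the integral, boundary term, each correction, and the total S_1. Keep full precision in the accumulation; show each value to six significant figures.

Integral: ∫_11^37 1/x^2 dx = 0.0638821.
Boundary: ½(f(11) + f(37)) = ½(0.00826446 + 0.000730460) = 0.00449746.
So far: 0.0683795.
Order-1 term: 1/12 · (-3.94843e-05 − (-0.00150263)) = 0.000121929.

S_1 ≈ 0.0685015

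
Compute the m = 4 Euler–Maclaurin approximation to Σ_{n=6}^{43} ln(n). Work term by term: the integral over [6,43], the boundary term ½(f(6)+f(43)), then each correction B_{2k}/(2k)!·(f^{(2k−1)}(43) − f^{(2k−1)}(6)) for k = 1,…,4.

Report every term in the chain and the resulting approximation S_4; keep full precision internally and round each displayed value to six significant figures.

The integral term ∫_6^43 ln(x) dx = 113.981.
Endpoint term: (f(6) + f(43))/2 = (1.79176 + 3.76120)/2 = 2.77648.
Integral + boundary = 116.758.
Correction k=1: B_{2}/2! · (f^{(1)}(43) − f^{(1)}(6)) = 1/12 · (0.0232558 − 0.166667) = -0.0119509.
Partial sum through k=1: 116.746.
Correction k=2: B_{4}/4! · (f^{(3)}(43) − f^{(3)}(6)) = −1/720 · (2.51550e-05 − 0.00925926) = 1.28251e-05.
Partial sum through k=2: 116.746.
Correction k=3: B_{6}/6! · (f^{(5)}(43) − f^{(5)}(6)) = 1/30240 · (1.63256e-07 − 0.00308642) = -1.02059e-07.
Partial sum through k=3: 116.746.
Correction k=4: B_{8}/8! · (f^{(7)}(43) − f^{(7)}(6)) = −1/1209600 · (2.64883e-09 − 0.00257202) = 2.12633e-09.

S_4 ≈ 116.746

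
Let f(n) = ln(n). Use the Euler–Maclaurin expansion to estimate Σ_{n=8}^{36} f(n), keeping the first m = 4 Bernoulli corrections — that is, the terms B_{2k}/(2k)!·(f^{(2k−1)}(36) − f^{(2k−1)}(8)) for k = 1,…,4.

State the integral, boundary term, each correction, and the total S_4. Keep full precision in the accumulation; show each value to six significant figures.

S_4 ≈ 87.1945

The integral term ∫_8^36 ln(x) dx = 84.3711.
Endpoint term: (f(8) + f(36))/2 = (2.07944 + 3.58352)/2 = 2.83148.
So far: 87.2026.
Order-1 term: 1/12 · (0.0277778 − 0.125000) = -0.00810185.
Running total after k=1: 87.1945.
Order-2 term: −1/720 · (4.28669e-05 − 0.00390625) = 5.36581e-06.
Running total after k=2: 87.1945.
Order-3 term: 1/30240 · (3.96916e-07 − 0.000732422) = -2.42072e-08.
Running total after k=3: 87.1945.
Order-4 term: −1/1209600 · (9.18787e-09 − 0.000343323) = 2.83824e-10.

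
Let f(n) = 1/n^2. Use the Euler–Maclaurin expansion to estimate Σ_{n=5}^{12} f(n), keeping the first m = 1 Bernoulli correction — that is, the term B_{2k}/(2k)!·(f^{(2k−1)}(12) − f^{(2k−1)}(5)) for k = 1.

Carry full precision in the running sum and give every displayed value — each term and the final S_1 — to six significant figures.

Integral: ∫_5^12 1/x^2 dx = 0.116667.
Boundary: ½(f(5) + f(12)) = ½(0.0400000 + 0.00694444) = 0.0234722.
Integral + boundary = 0.140139.
Order-1 term: 1/12 · (-0.00115741 − (-0.0160000)) = 0.00123688.

S_1 ≈ 0.141376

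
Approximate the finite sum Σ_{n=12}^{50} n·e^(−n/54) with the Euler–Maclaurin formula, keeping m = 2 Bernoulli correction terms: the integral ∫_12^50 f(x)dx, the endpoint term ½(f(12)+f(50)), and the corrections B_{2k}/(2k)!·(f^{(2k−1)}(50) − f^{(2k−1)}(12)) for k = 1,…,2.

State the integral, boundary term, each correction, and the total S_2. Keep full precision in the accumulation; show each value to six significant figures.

The integral term ∫_12^50 x·e^(−x/54) dx = 628.969.
Endpoint term: (f(12) + f(50))/2 = (9.60885 + 19.8082)/2 = 14.7085.
Integral + boundary = 643.677.
Correction k=1: B_{2}/2! · (f^{(1)}(50) − f^{(1)}(12)) = 1/12 · (0.0293455 − 0.622796) = -0.0494542.
After k=1: 643.628.
Correction k=2: B_{4}/4! · (f^{(3)}(50) − f^{(3)}(12)) = −1/720 · (0.000281781 − 0.000762781) = 6.68056e-07.

S_2 ≈ 643.628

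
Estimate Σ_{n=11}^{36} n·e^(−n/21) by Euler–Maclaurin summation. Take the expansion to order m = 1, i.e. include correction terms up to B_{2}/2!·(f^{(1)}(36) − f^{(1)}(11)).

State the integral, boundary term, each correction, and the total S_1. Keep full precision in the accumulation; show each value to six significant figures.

S_1 ≈ 188.893

∫_11^36 x·e^(−x/21) dx evaluates to 182.428.
Endpoint term: (f(11) + f(36))/2 = (6.51486 + 6.48332)/2 = 6.49909.
Running total after boundary: 188.927.
Correction k=1: B_{2}/2! · (f^{(1)}(36) − f^{(1)}(11)) = 1/12 · (-0.128637 − 0.282029) = -0.0342222.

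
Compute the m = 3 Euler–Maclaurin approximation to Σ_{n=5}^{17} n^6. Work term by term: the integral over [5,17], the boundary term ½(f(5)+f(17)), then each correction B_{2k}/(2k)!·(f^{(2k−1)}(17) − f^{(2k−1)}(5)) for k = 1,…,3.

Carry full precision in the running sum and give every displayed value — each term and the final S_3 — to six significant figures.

S_3 ≈ 7.13928e+07

Integral: ∫_5^17 x^6 dx = 5.86086e+07.
Boundary: ½(f(5) + f(17)) = ½(15625.0 + 2.41376e+07) = 1.20766e+07.
Running total after boundary: 7.06852e+07.
Correction k=1: B_{2}/2! · (f^{(1)}(17) − f^{(1)}(5)) = 1/12 · (8.51914e+06 − 18750.0) = 708366.
Partial sum through k=1: 7.13936e+07.
Correction k=2: B_{4}/4! · (f^{(3)}(17) − f^{(3)}(5)) = −1/720 · (589560 − 15000.0) = -798.000.
Partial sum through k=2: 7.13928e+07.
Correction k=3: B_{6}/6! · (f^{(5)}(17) − f^{(5)}(5)) = 1/30240 · (12240.0 − 3600.00) = 0.285714.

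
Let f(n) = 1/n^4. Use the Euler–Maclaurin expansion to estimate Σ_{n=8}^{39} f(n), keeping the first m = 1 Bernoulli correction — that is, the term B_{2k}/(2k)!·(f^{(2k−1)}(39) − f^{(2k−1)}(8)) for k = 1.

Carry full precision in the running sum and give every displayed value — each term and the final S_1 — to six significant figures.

∫_8^39 1/x^4 dx evaluates to 0.000645422.
Boundary: ½(f(8) + f(39)) = ½(0.000244141 + 4.32257e-07) = 0.000122286.
Running total after boundary: 0.000767709.
Correction k=1: B_{2}/2! · (f^{(1)}(39) − f^{(1)}(8)) = 1/12 · (-4.43340e-08 − (-0.000122070)) = 1.01688e-05.

S_1 ≈ 0.000777878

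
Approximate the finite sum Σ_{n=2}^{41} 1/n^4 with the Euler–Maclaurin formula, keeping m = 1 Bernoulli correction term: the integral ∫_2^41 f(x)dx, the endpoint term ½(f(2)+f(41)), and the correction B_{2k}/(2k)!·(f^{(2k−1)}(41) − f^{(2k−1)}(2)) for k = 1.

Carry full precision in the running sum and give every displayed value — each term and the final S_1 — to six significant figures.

The integral term ∫_2^41 1/x^4 dx = 0.0416618.
Boundary: ½(f(2) + f(41)) = ½(0.0625000 + 3.53887e-07) = 0.0312502.
Integral + boundary = 0.0729120.
Order-1 term: 1/12 · (-3.45256e-08 − (-0.125000)) = 0.0104167.

S_1 ≈ 0.0833287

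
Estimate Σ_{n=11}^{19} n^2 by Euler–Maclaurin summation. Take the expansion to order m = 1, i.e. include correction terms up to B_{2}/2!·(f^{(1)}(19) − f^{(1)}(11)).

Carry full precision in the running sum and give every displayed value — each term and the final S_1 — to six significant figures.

S_1 ≈ 2085.00

Integral: ∫_11^19 x^2 dx = 1842.67.
Endpoint term: (f(11) + f(19))/2 = (121.000 + 361.000)/2 = 241.000.
So far: 2083.67.
k=1: B_{2}/(2)! × [f^{(1)}(19) − f^{(1)}(11)] = 1/12 × (38.0000 − 22.0000) = 1.33333.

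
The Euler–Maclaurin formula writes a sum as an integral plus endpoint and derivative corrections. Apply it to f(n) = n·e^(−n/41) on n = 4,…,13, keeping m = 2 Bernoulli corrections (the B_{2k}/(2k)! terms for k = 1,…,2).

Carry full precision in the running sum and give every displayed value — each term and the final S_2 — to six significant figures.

S_2 ≈ 67.6166

Integral: ∫_4^13 x·e^(−x/41) dx = 61.0955.
Endpoint term: (f(4) + f(13))/2 = (3.62819 + 9.46761)/2 = 6.54790.
So far: 67.6434.
k=1: B_{2}/(2)! × [f^{(1)}(13) − f^{(1)}(4)] = 1/12 × (0.497360 − 0.818555) = -0.0267662.
After k=1: 67.6166.
k=2: B_{4}/(4)! × [f^{(3)}(13) − f^{(3)}(4)] = −1/720 × (0.00116235 − 0.00156612) = 5.60789e-07.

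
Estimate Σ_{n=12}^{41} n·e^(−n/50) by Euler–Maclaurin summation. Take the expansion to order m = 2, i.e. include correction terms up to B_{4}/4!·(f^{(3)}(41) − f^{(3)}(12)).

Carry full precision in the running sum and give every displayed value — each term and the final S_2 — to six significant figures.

S_2 ≈ 448.288

∫_12^41 x·e^(−x/50) dx evaluates to 434.582.
½[f(12) + f(41)] = ½[9.43953 + 18.0577] = 13.7486.
Running total after boundary: 448.331.
k=1: B_{2}/(2)! × [f^{(1)}(41) − f^{(1)}(12)] = 1/12 × (0.0792777 − 0.597837) = -0.0432133.
Running total after k=1: 448.288.
k=2: B_{4}/(4)! × [f^{(3)}(41) − f^{(3)}(12)] = −1/720 × (0.000384056 − 0.000868437) = 6.72751e-07.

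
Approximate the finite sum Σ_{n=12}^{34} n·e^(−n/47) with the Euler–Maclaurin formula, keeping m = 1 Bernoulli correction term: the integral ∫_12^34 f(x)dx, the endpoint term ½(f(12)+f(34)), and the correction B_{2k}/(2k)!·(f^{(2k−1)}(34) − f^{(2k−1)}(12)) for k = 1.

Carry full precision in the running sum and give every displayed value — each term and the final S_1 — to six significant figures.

S_1 ≈ 314.247

∫_12^34 x·e^(−x/47) dx evaluates to 301.390.
½[f(12) + f(34)] = ½[9.29603 + 16.4933] = 12.8947.
Running total after boundary: 314.284.
Order-1 term: 1/12 · (0.134176 − 0.576881) = -0.0368921.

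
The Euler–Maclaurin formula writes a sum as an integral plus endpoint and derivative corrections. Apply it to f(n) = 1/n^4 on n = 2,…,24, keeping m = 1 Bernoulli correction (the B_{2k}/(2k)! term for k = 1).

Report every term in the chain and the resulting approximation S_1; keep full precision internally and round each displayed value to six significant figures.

S_1 ≈ 0.0833107

Integral: ∫_2^24 1/x^4 dx = 0.0416426.
½[f(2) + f(24)] = ½[0.0625000 + 3.01408e-06] = 0.0312515.
So far: 0.0728941.
k=1: B_{2}/(2)! × [f^{(1)}(24) − f^{(1)}(2)] = 1/12 × (-5.02347e-07 − (-0.125000)) = 0.0104166.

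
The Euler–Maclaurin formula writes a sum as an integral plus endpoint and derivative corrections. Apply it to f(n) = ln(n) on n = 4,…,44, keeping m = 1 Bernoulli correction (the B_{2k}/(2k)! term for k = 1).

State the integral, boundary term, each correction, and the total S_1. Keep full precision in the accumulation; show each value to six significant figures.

The integral term ∫_4^44 ln(x) dx = 120.959.
Boundary: ½(f(4) + f(44)) = ½(1.38629 + 3.78419) = 2.58524.
Running total after boundary: 123.544.
Order-1 term: 1/12 · (0.0227273 − 0.250000) = -0.0189394.

S_1 ≈ 123.525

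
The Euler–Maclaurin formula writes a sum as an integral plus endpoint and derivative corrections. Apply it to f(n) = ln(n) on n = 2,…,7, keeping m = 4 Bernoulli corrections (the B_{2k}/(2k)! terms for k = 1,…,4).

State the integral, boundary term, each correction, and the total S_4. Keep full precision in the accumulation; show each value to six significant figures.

S_4 ≈ 8.52516

The integral term ∫_2^7 ln(x) dx = 7.23508.
Boundary: ½(f(2) + f(7)) = ½(0.693147 + 1.94591) = 1.31953.
So far: 8.55461.
Order-1 term: 1/12 · (0.142857 − 0.500000) = -0.0297619.
Running total after k=1: 8.52484.
Order-2 term: −1/720 · (0.00583090 − 0.250000) = 0.000339124.
Running total after k=2: 8.52518.
Order-3 term: 1/30240 · (0.00142798 − 0.750000) = -2.47544e-05.
Running total after k=3: 8.52516.
Order-4 term: −1/1209600 · (0.000874271 − 5.62500) = 4.64957e-06.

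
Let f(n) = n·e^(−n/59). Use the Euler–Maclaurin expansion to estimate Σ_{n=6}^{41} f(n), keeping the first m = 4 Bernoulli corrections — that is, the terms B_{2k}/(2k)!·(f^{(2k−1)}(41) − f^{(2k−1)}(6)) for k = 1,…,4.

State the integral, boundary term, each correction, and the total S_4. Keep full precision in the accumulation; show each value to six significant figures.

S_4 ≈ 532.273

The integral term ∫_6^41 x·e^(−x/59) dx = 519.386.
Boundary: ½(f(6) + f(41)) = ½(5.41983 + 20.4638) = 12.9418.
So far: 532.328.
Correction k=1: B_{2}/2! · (f^{(1)}(41) − f^{(1)}(6)) = 1/12 · (0.152273 − 0.811444) = -0.0549309.
After k=1: 532.273.
Correction k=2: B_{4}/4! · (f^{(3)}(41) − f^{(3)}(6)) = −1/720 · (0.000330510 − 0.000752098) = 5.85539e-07.
After k=2: 532.273.
Correction k=3: B_{6}/6! · (f^{(5)}(41) − f^{(5)}(6)) = 1/30240 · (1.77327e-07 − 3.65151e-07) = -6.21109e-12.
After k=3: 532.273.
Correction k=4: B_{8}/8! · (f^{(7)}(41) − f^{(7)}(6)) = −1/1209600 · (7.46072e-11 − 1.47729e-10) = 6.04509e-17.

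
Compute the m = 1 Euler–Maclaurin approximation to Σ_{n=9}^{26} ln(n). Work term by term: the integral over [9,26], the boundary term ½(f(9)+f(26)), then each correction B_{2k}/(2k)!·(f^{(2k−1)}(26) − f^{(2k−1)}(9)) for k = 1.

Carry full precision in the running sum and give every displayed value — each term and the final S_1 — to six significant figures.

The integral term ∫_9^26 ln(x) dx = 47.9355.
Endpoint term: (f(9) + f(26))/2 = (2.19722 + 3.25810)/2 = 2.72766.
Integral + boundary = 50.6631.
Order-1 term: 1/12 · (0.0384615 − 0.111111) = -0.00605413.

S_1 ≈ 50.6571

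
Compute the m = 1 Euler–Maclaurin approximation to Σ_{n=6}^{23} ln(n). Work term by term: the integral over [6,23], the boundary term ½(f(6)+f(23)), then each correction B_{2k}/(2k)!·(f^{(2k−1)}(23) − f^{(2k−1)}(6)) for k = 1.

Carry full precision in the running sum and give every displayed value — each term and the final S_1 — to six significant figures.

∫_6^23 ln(x) dx evaluates to 44.3658.
Boundary: ½(f(6) + f(23)) = ½(1.79176 + 3.13549) = 2.46363.
Running total after boundary: 46.8294.
Correction k=1: B_{2}/2! · (f^{(1)}(23) − f^{(1)}(6)) = 1/12 · (0.0434783 − 0.166667) = -0.0102657.

S_1 ≈ 46.8192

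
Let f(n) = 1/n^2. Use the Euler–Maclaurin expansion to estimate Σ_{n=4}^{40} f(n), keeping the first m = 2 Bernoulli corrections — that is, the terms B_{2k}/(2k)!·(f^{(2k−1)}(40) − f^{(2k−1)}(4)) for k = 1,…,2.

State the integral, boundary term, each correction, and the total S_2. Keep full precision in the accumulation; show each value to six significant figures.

S_2 ≈ 0.259132

∫_4^40 1/x^2 dx evaluates to 0.225000.
½[f(4) + f(40)] = ½[0.0625000 + 0.000625000] = 0.0315625.
Integral + boundary = 0.256563.
Order-1 term: 1/12 · (-3.12500e-05 − (-0.0312500)) = 0.00260156.
After k=1: 0.259164.
Order-2 term: −1/720 · (-2.34375e-07 − (-0.0234375)) = -3.25518e-05.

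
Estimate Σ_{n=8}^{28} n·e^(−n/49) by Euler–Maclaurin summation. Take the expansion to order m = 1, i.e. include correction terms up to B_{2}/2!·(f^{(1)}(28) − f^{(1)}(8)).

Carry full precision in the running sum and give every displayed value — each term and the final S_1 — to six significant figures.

S_1 ≈ 252.862

The integral term ∫_8^28 x·e^(−x/49) dx = 241.597.
½[f(8) + f(28)] = ½[6.79493 + 15.8121] = 11.3035.
Running total after boundary: 252.901.
k=1: B_{2}/(2)! × [f^{(1)}(28) − f^{(1)}(8)] = 1/12 × (0.242022 − 0.710694) = -0.0390560.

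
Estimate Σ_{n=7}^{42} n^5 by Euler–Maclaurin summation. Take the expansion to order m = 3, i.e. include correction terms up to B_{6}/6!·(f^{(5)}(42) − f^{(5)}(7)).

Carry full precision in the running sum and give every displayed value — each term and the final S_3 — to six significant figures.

S_3 ≈ 9.81468e+08

∫_7^42 x^5 dx evaluates to 9.14819e+08.
Endpoint term: (f(7) + f(42))/2 = (16807.0 + 1.30691e+08)/2 = 6.53540e+07.
Running total after boundary: 9.80173e+08.
Correction k=1: B_{2}/2! · (f^{(1)}(42) − f^{(1)}(7)) = 1/12 · (1.55585e+07 − 12005.0) = 1.29554e+06.
Running total after k=1: 9.81469e+08.
Correction k=2: B_{4}/4! · (f^{(3)}(42) − f^{(3)}(7)) = −1/720 · (105840 − 2940.00) = -142.917.
Running total after k=2: 9.81468e+08.
Correction k=3: B_{6}/6! · (f^{(5)}(42) − f^{(5)}(7)) = 1/30240 · (120.000 − 120.000) = 0.00000.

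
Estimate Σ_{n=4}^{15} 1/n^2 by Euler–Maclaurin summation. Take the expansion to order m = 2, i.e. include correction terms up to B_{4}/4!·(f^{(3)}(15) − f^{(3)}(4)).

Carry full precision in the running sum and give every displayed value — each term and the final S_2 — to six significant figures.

The integral term ∫_4^15 1/x^2 dx = 0.183333.
½[f(4) + f(15)] = ½[0.0625000 + 0.00444444] = 0.0334722.
Running total after boundary: 0.216806.
k=1: B_{2}/(2)! × [f^{(1)}(15) − f^{(1)}(4)] = 1/12 × (-0.000592593 − (-0.0312500)) = 0.00255478.
Running total after k=1: 0.219360.
k=2: B_{4}/(4)! × [f^{(3)}(15) − f^{(3)}(4)] = −1/720 × (-3.16049e-05 − (-0.0234375)) = -3.25082e-05.

S_2 ≈ 0.219328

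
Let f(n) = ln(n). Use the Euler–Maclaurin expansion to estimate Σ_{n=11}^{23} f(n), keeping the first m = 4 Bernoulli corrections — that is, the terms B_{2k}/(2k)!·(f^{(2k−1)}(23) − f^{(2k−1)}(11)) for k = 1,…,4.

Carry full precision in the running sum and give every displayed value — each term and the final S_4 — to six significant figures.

S_4 ≈ 36.5023

∫_11^23 ln(x) dx evaluates to 33.7395.
½[f(11) + f(23)] = ½[2.39790 + 3.13549] = 2.76669.
Running total after boundary: 36.5062.
Order-1 term: 1/12 · (0.0434783 − 0.0909091) = -0.00395257.
After k=1: 36.5023.
Order-2 term: −1/720 · (0.000164379 − 0.00150263) = 1.85868e-06.
After k=2: 36.5023.
Order-3 term: 1/30240 · (3.72883e-06 − 0.000149021) = -4.80464e-09.
After k=3: 36.5023.
Order-4 term: −1/1209600 · (2.11465e-07 − 3.69474e-05) = 3.03703e-11.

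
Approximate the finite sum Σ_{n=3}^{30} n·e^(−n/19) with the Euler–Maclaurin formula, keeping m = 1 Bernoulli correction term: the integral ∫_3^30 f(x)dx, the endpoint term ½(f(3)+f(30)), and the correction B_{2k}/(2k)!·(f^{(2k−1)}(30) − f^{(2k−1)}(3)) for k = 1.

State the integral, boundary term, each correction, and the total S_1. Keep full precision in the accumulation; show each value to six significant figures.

S_1 ≈ 169.286

Integral: ∫_3^30 x·e^(−x/19) dx = 164.982.
½[f(3) + f(30)] = ½[2.56182 + 6.18576] = 4.37379.
So far: 169.356.
Correction k=1: B_{2}/2! · (f^{(1)}(30) − f^{(1)}(3)) = 1/12 · (-0.119374 − 0.719107) = -0.0698735.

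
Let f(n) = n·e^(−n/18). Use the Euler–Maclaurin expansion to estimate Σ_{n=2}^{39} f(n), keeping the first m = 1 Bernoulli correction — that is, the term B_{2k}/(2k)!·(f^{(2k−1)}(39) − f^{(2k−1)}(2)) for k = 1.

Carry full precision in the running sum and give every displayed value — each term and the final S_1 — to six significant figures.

S_1 ≈ 207.656

Integral: ∫_2^39 x·e^(−x/18) dx = 204.605.
½[f(2) + f(39)] = ½[1.78968 + 4.46779] = 3.12874.
Integral + boundary = 207.734.
k=1: B_{2}/(2)! × [f^{(1)}(39) − f^{(1)}(2)] = 1/12 × (-0.133652 − 0.795413) = -0.0774221.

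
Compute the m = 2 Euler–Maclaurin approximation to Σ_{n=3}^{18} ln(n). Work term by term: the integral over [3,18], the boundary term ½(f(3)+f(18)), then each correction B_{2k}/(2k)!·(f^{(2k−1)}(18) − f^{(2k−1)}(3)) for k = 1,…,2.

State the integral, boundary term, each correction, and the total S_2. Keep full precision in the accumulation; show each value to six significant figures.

S_2 ≈ 35.7023

The integral term ∫_3^18 ln(x) dx = 33.7309.
½[f(3) + f(18)] = ½[1.09861 + 2.89037] = 1.99449.
Integral + boundary = 35.7253.
Order-1 term: 1/12 · (0.0555556 − 0.333333) = -0.0231481.
After k=1: 35.7022.
Order-2 term: −1/720 · (0.000342936 − 0.0740741) = 0.000102404.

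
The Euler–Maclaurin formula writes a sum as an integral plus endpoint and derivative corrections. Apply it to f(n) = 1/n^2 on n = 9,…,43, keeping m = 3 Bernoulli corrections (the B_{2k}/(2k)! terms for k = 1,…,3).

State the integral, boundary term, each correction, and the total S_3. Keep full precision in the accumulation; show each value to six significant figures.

S_3 ≈ 0.0945245

∫_9^43 1/x^2 dx evaluates to 0.0878553.
½[f(9) + f(43)] = ½[0.0123457 + 0.000540833] = 0.00644326.
Integral + boundary = 0.0942986.
Order-1 term: 1/12 · (-2.51550e-05 − (-0.00274348)) = 0.000226527.
Running total after k=1: 0.0945251.
Order-2 term: −1/720 · (-1.63256e-07 − (-0.000406442)) = -5.64276e-07.
Running total after k=2: 0.0945245.
Order-3 term: 1/30240 · (-2.64883e-09 − (-0.000150534)) = 4.97789e-09.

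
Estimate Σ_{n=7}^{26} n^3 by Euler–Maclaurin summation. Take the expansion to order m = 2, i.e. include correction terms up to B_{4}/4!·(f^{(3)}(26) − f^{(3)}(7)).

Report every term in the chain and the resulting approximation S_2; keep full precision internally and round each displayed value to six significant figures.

∫_7^26 x^3 dx evaluates to 113644.
Boundary: ½(f(7) + f(26)) = ½(343.000 + 17576.0) = 8959.50.
Running total after boundary: 122603.
k=1: B_{2}/(2)! × [f^{(1)}(26) − f^{(1)}(7)] = 1/12 × (2028.00 − 147.000) = 156.750.
Running total after k=1: 122760.
k=2: B_{4}/(4)! × [f^{(3)}(26) − f^{(3)}(7)] = −1/720 × (6.00000 − 6.00000) = 0.00000.

S_2 ≈ 122760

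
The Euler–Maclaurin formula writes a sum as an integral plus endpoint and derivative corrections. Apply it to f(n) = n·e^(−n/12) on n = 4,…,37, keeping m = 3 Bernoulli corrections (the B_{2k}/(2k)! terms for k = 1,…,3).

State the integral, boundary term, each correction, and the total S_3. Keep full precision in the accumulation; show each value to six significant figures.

The integral term ∫_4^37 x·e^(−x/12) dx = 110.640.
Endpoint term: (f(4) + f(37))/2 = (2.86613 + 1.69483)/2 = 2.28048.
Integral + boundary = 112.920.
k=1: B_{2}/(2)! × [f^{(1)}(37) − f^{(1)}(4)] = 1/12 × (-0.0954298 − 0.477688) = -0.0477598.
Running total after k=1: 112.873.
k=2: B_{4}/(4)! × [f^{(3)}(37) − f^{(3)}(4)] = −1/720 × (-2.65083e-05 − 0.0132691) = 1.84661e-05.
Running total after k=2: 112.873.
k=3: B_{6}/(6)! × [f^{(5)}(37) − f^{(5)}(4)] = 1/30240 × (4.23396e-06 − 0.000161256) = -5.19254e-09.

S_3 ≈ 112.873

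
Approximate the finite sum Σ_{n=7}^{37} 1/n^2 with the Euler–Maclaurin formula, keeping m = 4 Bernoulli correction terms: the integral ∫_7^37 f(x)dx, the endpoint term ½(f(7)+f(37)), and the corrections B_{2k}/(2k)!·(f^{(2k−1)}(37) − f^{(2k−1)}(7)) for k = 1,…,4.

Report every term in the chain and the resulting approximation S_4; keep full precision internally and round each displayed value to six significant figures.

S_4 ≈ 0.126880

Integral: ∫_7^37 1/x^2 dx = 0.115830.
Endpoint term: (f(7) + f(37))/2 = (0.0204082 + 0.000730460)/2 = 0.0105693.
Integral + boundary = 0.126399.
k=1: B_{2}/(2)! × [f^{(1)}(37) − f^{(1)}(7)] = 1/12 × (-3.94843e-05 − (-0.00583090)) = 0.000482618.
Running total after k=1: 0.126882.
k=2: B_{4}/(4)! × [f^{(3)}(37) − f^{(3)}(7)] = −1/720 × (-3.46101e-07 − (-0.00142798)) = -1.98282e-06.
Running total after k=2: 0.126880.
k=3: B_{6}/(6)! × [f^{(5)}(37) − f^{(5)}(7)] = 1/30240 × (-7.58439e-09 − (-0.000874271)) = 2.89108e-08.
Running total after k=3: 0.126880.
k=4: B_{8}/(8)! × [f^{(7)}(37) − f^{(7)}(7)] = −1/1209600 × (-3.10245e-10 − (-0.000999167)) = -8.26031e-10.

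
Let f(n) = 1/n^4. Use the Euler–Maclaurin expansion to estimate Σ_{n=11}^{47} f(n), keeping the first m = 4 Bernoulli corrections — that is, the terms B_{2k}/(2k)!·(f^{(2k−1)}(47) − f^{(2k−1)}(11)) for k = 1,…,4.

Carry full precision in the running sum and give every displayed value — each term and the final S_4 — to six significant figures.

The integral term ∫_11^47 1/x^4 dx = 0.000247228.
½[f(11) + f(47)] = ½[6.83013e-05 + 2.04931e-07] = 3.42531e-05.
Running total after boundary: 0.000281481.
k=1: B_{2}/(2)! × [f^{(1)}(47) − f^{(1)}(11)] = 1/12 × (-1.74410e-08 − (-2.48369e-05)) = 2.06828e-06.
After k=1: 0.000283549.
k=2: B_{4}/(4)! × [f^{(3)}(47) − f^{(3)}(11)] = −1/720 × (-2.36862e-10 − (-6.15790e-06)) = -8.55231e-09.
After k=2: 0.000283541.
k=3: B_{6}/(6)! × [f^{(5)}(47) − f^{(5)}(11)] = 1/30240 × (-6.00466e-12 − (-2.84994e-06)) = 9.42437e-11.
After k=3: 0.000283541.
k=4: B_{8}/(8)! × [f^{(7)}(47) − f^{(7)}(11)] = −1/1209600 × (-2.44644e-13 − (-2.11979e-06)) = -1.75247e-12.

S_4 ≈ 0.000283541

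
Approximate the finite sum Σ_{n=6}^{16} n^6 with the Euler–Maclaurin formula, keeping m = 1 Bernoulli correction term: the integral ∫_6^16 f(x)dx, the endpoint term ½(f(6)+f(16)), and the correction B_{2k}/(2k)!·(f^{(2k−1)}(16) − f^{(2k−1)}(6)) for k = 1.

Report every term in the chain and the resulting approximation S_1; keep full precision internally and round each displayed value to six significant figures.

S_1 ≈ 4.72403e+07

∫_6^16 x^6 dx evaluates to 3.83079e+07.
Endpoint term: (f(6) + f(16))/2 = (46656.0 + 1.67772e+07)/2 = 8.41194e+06.
Integral + boundary = 4.67199e+07.
k=1: B_{2}/(2)! × [f^{(1)}(16) − f^{(1)}(6)] = 1/12 × (6.29146e+06 − 46656.0) = 520400.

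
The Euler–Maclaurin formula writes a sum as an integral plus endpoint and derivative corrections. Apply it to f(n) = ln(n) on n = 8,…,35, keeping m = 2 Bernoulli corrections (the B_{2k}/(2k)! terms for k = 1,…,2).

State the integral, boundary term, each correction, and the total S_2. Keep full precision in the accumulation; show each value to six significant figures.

S_2 ≈ 83.6110

The integral term ∫_8^35 ln(x) dx = 80.8016.
½[f(8) + f(35)] = ½[2.07944 + 3.55535] = 2.81739.
So far: 83.6190.
k=1: B_{2}/(2)! × [f^{(1)}(35) − f^{(1)}(8)] = 1/12 × (0.0285714 − 0.125000) = -0.00803571.
After k=1: 83.6110.
k=2: B_{4}/(4)! × [f^{(3)}(35) − f^{(3)}(8)] = −1/720 × (4.66472e-05 − 0.00390625) = 5.36056e-06.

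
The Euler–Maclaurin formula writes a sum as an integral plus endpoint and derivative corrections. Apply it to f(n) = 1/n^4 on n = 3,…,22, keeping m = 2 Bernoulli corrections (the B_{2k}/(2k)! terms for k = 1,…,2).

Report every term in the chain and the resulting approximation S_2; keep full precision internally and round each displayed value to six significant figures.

S_2 ≈ 0.0197848

∫_3^22 1/x^4 dx evaluates to 0.0123144.
Boundary: ½(f(3) + f(22)) = ½(0.0123457 + 4.26883e-06) = 0.00617497.
So far: 0.0184893.
Correction k=1: B_{2}/2! · (f^{(1)}(22) − f^{(1)}(3)) = 1/12 · (-7.76152e-07 − (-0.0164609)) = 0.00137168.
Running total after k=1: 0.0198610.
Correction k=2: B_{4}/4! · (f^{(3)}(22) − f^{(3)}(3)) = −1/720 · (-4.81086e-08 − (-0.0548697)) = -7.62078e-05.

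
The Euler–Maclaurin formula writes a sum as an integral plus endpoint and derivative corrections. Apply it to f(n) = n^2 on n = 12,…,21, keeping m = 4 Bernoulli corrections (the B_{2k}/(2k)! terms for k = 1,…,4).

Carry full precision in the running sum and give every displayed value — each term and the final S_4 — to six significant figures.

The integral term ∫_12^21 x^2 dx = 2511.00.
Endpoint term: (f(12) + f(21))/2 = (144.000 + 441.000)/2 = 292.500.
So far: 2803.50.
k=1: B_{2}/(2)! × [f^{(1)}(21) − f^{(1)}(12)] = 1/12 × (42.0000 − 24.0000) = 1.50000.
Partial sum through k=1: 2805.00.
k=2: B_{4}/(4)! × [f^{(3)}(21) − f^{(3)}(12)] = −1/720 × (0.00000 − 0.00000) = 0.00000.
Partial sum through k=2: 2805.00.
k=3: B_{6}/(6)! × [f^{(5)}(21) − f^{(5)}(12)] = 1/30240 × (0.00000 − 0.00000) = 0.00000.
Partial sum through k=3: 2805.00.
k=4: B_{8}/(8)! × [f^{(7)}(21) − f^{(7)}(12)] = −1/1209600 × (0.00000 − 0.00000) = 0.00000.

S_4 ≈ 2805.00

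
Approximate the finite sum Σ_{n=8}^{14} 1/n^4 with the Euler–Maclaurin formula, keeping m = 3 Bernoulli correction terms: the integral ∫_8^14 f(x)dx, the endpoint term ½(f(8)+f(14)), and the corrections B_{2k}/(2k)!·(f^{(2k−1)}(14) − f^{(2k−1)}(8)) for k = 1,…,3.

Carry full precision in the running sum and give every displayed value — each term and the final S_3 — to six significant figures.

S_3 ≈ 0.000674127

The integral term ∫_8^14 1/x^4 dx = 0.000529565.
½[f(8) + f(14)] = ½[0.000244141 + 2.60308e-05] = 0.000135086.
Integral + boundary = 0.000664650.
Order-1 term: 1/12 · (-7.43738e-06 − (-0.000122070)) = 9.55274e-06.
After k=1: 0.000674203.
Order-2 term: −1/720 · (-1.13837e-06 − (-5.72205e-05)) = -7.78918e-08.
After k=2: 0.000674125.
Order-3 term: 1/30240 · (-3.25250e-07 − (-5.00679e-05)) = 1.64493e-09.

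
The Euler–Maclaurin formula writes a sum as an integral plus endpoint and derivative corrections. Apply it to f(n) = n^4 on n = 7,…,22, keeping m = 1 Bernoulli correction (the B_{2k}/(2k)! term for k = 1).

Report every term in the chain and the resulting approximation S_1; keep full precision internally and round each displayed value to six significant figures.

∫_7^22 x^4 dx evaluates to 1.02736e+06.
½[f(7) + f(22)] = ½[2401.00 + 234256] = 118328.
Running total after boundary: 1.14569e+06.
Order-1 term: 1/12 · (42592.0 − 1372.00) = 3435.00.

S_1 ≈ 1.14913e+06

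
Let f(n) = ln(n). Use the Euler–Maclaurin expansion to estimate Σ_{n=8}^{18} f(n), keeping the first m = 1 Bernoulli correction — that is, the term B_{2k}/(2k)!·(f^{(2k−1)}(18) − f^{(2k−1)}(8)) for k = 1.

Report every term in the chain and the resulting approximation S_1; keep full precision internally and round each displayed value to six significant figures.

S_1 ≈ 27.8703

∫_8^18 ln(x) dx evaluates to 25.3912.
Endpoint term: (f(8) + f(18))/2 = (2.07944 + 2.89037)/2 = 2.48491.
So far: 27.8761.
Correction k=1: B_{2}/2! · (f^{(1)}(18) − f^{(1)}(8)) = 1/12 · (0.0555556 − 0.125000) = -0.00578704.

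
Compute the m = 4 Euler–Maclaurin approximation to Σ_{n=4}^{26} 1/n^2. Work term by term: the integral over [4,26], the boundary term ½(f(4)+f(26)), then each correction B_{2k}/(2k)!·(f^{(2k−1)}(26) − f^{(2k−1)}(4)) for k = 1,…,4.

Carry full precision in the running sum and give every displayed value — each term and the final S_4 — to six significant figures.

S_4 ≈ 0.246092

Integral: ∫_4^26 1/x^2 dx = 0.211538.
Endpoint term: (f(4) + f(26))/2 = (0.0625000 + 0.00147929)/2 = 0.0319896.
Integral + boundary = 0.243528.
Order-1 term: 1/12 · (-0.000113792 − (-0.0312500)) = 0.00259468.
Running total after k=1: 0.246123.
Order-2 term: −1/720 · (-2.01997e-06 − (-0.0234375)) = -3.25493e-05.
Running total after k=2: 0.246090.
Order-3 term: 1/30240 · (-8.96436e-08 − (-0.0439453)) = 1.45322e-06.
Running total after k=3: 0.246092.
Order-4 term: −1/1209600 · (-7.42609e-09 − (-0.153809)) = -1.27157e-07.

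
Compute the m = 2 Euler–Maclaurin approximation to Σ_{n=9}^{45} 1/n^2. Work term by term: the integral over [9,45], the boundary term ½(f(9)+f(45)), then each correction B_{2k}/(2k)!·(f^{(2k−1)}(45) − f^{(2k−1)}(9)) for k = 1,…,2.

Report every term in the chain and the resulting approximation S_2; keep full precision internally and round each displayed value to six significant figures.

The integral term ∫_9^45 1/x^2 dx = 0.0888889.
Endpoint term: (f(9) + f(45))/2 = (0.0123457 + 0.000493827)/2 = 0.00641975.
So far: 0.0953086.
Order-1 term: 1/12 · (-2.19479e-05 − (-0.00274348)) = 0.000226795.
After k=1: 0.0955354.
Order-2 term: −1/720 · (-1.30061e-07 − (-0.000406442)) = -5.64322e-07.

S_2 ≈ 0.0955349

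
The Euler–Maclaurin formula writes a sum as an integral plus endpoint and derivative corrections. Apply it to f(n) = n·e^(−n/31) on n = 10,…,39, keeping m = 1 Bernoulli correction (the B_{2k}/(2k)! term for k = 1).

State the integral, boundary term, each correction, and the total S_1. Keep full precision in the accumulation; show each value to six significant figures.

S_1 ≈ 312.951

∫_10^39 x·e^(−x/31) dx evaluates to 303.835.
½[f(10) + f(39)] = ½[7.24278 + 11.0839] = 9.16336.
So far: 312.998.
k=1: B_{2}/(2)! × [f^{(1)}(39) − f^{(1)}(10)] = 1/12 × (-0.0733429 − 0.490640) = -0.0469985.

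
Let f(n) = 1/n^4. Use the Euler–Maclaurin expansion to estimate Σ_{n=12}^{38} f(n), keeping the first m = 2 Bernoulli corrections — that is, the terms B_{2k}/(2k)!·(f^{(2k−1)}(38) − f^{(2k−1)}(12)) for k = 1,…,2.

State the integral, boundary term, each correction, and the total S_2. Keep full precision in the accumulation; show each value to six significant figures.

Integral: ∫_12^38 1/x^4 dx = 0.000186826.
½[f(12) + f(38)] = ½[4.82253e-05 + 4.79585e-07] = 2.43524e-05.
So far: 0.000211179.
Correction k=1: B_{2}/2! · (f^{(1)}(38) − f^{(1)}(12)) = 1/12 · (-5.04826e-08 − (-1.60751e-05)) = 1.33539e-06.
After k=1: 0.000212514.
Correction k=2: B_{4}/4! · (f^{(3)}(38) − f^{(3)}(12)) = −1/720 · (-1.04881e-09 − (-3.34898e-06)) = -4.64990e-09.

S_2 ≈ 0.000212510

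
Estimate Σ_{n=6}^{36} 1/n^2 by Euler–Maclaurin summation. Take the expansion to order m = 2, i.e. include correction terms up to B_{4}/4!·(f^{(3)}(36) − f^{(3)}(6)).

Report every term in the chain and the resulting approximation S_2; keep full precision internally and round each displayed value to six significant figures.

∫_6^36 1/x^2 dx evaluates to 0.138889.
Boundary: ½(f(6) + f(36)) = ½(0.0277778 + 0.000771605) = 0.0142747.
Integral + boundary = 0.153164.
k=1: B_{2}/(2)! × [f^{(1)}(36) − f^{(1)}(6)] = 1/12 × (-4.28669e-05 − (-0.00925926)) = 0.000768033.
After k=1: 0.153932.
k=2: B_{4}/(4)! × [f^{(3)}(36) − f^{(3)}(6)] = −1/720 × (-3.96916e-07 − (-0.00308642)) = -4.28614e-06.

S_2 ≈ 0.153927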